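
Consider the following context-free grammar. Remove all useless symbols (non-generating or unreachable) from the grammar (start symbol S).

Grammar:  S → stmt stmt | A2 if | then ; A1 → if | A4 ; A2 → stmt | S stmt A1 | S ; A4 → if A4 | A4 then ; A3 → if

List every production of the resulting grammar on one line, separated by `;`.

Generating nonterminals: {A1, A2, A3, S}.
Reachable from S after that: {A1, A2, S}.
Removed useless symbols: {A3, A4} and every production mentioning them.

S → stmt stmt | A2 if | then; A1 → if; A2 → stmt | S stmt A1 | S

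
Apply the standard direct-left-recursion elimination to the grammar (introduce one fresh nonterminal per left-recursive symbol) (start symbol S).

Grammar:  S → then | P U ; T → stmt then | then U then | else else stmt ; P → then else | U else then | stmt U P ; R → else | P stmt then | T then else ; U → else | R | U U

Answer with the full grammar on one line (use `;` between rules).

U is directly left-recursive.
For U: α = {U}, β = {else, R}. Rewrite as U → β U' and U' → α U' | ε.

S → then | P U; T → stmt then | then U then | else else stmt; P → then else | U else then | stmt U P; R → else | P stmt then | T then else; U → else U' | R U'; U' → U U' | ε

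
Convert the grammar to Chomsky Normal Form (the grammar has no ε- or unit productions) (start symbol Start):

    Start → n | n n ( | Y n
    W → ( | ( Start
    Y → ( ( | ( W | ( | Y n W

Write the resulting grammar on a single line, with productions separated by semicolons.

Introduce a nonterminal for each terminal appearing in a rule of length ≥ 2: X1 → n, X2 → (.
Binarize each right-hand side of length ≥ 3 by chaining fresh nonterminals (Y1, Y2, …): affected rules were Start → X1 X1 X2; Y → Y X1 W.

Start → n | X1 Y1 | Y X1; W → ( | X2 Start; Y → X2 X2 | X2 W | ( | Y Y2; X1 → n; X2 → (; Y1 → X1 X2; Y2 → X1 W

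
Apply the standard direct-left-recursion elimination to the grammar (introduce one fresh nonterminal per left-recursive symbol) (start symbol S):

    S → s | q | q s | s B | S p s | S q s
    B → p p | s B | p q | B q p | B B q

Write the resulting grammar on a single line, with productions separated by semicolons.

S → s S' | q S' | q s S' | s B S'; B → p p B' | s B B' | p q B'; S' → p s S' | q s S' | ε; B' → q p B' | B q B' | ε

S, B are directly left-recursive.
For S: α = {p s, q s}, β = {s, q, q s, s B}. Rewrite as S → β S' and S' → α S' | ε.
For B: α = {q p, B q}, β = {p p, s B, p q}. Rewrite as B → β B' and B' → α B' | ε.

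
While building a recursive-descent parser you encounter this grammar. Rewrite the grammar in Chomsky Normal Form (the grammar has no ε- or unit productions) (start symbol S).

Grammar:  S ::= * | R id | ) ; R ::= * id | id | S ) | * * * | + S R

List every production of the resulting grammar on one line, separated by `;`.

Introduce a nonterminal for each terminal appearing in a rule of length ≥ 2: X1 → id, X2 → *, X3 → ), X4 → +.
Binarize each right-hand side of length ≥ 3 by chaining fresh nonterminals (Y1, Y2, …): affected rules were R → X2 X2 X2; R → X4 S R.

S ::= * | R X1 | ); R ::= X2 X1 | id | S X3 | X2 Y1 | X4 Y2; X1 ::= id; X2 ::= *; X3 ::= ); X4 ::= +; Y1 ::= X2 X2; Y2 ::= S R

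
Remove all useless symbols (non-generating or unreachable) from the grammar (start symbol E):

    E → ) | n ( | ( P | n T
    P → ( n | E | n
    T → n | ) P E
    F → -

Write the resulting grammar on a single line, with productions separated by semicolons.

E → ) | n ( | ( P | n T; P → ( n | E | n; T → n | ) P E

Generating nonterminals: {E, F, P, T}.
Reachable from E after that: {E, P, T}.
Removed useless symbols: {F} and every production mentioning them.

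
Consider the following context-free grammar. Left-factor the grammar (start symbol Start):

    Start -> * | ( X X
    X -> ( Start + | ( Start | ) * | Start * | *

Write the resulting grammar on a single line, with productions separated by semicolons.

X has alternatives sharing prefix '( Start': factor to X → ( Start X1 with X1 → + | ε.

Start -> * | ( X X; X -> ) * | Start * | * | ( Start X1; X1 -> + | ε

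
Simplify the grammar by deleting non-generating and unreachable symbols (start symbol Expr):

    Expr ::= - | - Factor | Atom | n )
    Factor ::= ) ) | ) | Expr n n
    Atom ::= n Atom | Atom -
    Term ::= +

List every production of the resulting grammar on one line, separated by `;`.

Expr ::= - | - Factor | n ); Factor ::= ) ) | ) | Expr n n

Generating nonterminals: {Expr, Factor, Term}.
Reachable from Expr after that: {Expr, Factor}.
Removed useless symbols: {Atom, Term} and every production mentioning them.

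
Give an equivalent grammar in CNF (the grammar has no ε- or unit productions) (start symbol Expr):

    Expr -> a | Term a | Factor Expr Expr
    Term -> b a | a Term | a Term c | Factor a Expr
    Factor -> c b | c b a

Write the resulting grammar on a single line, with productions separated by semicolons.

Expr -> a | Term X1 | Factor Y1; Term -> X2 X1 | X1 Term | X1 Y2 | Factor Y3; Factor -> X3 X2 | X3 Y4; X1 -> a; X2 -> b; X3 -> c; Y1 -> Expr Expr; Y2 -> Term X3; Y3 -> X1 Expr; Y4 -> X2 X1

Introduce a nonterminal for each terminal appearing in a rule of length ≥ 2: X1 → a, X2 → b, X3 → c.
Binarize each right-hand side of length ≥ 3 by chaining fresh nonterminals (Y1, Y2, …): affected rules were Expr → Factor Expr Expr; Term → X1 Term X3; Term → Factor X1 Expr; Factor → X3 X2 X1.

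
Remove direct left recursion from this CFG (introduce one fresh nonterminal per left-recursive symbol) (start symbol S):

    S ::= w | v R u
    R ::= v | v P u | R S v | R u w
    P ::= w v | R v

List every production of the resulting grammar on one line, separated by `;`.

S ::= w | v R u; R ::= v R' | v P u R'; P ::= w v | R v; R' ::= S v R' | u w R' | ε

Directly left-recursive nonterminal: R.
For R: α = {S v, u w}, β = {v, v P u}. Rewrite as R → β R' and R' → α R' | ε.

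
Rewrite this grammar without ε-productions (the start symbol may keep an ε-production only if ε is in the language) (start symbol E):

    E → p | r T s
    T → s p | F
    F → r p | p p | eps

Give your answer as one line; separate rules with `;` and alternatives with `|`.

Nullable set = {F, T}.
ε ∉ L(G), so no ε-production is kept.
Expand every rule over subsets of its nullable positions: E → r T s gives r T s | r s.

E → p | r T s | r s; T → s p | F; F → r p | p p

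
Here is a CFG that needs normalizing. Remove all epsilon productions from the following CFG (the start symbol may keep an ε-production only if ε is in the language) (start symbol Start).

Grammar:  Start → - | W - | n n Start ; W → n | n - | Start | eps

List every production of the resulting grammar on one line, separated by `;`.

Start → - | W - | n n Start; W → n | n - | Start

The nullable symbols are {W}.
ε ∉ L(G), so no ε-production is kept.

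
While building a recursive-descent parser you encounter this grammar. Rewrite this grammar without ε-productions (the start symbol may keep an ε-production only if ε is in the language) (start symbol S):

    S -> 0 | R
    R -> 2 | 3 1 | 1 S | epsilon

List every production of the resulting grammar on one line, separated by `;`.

S -> 0 | R | ε; R -> 2 | 3 1 | 1 S | 1

Nullable nonterminals: {R, S}.
ε ∈ L(G) since S is nullable, so keep S → ε.
Expand every rule over subsets of its nullable positions: R → 1 S gives 1 S | 1.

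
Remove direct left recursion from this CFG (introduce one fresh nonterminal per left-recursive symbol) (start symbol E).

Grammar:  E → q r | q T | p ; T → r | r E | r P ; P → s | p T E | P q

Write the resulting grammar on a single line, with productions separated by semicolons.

P is directly left-recursive.
For P: α = {q}, β = {s, p T E}. Rewrite as P → β P' and P' → α P' | ε.

E → q r | q T | p; T → r | r E | r P; P → s P' | p T E P'; P' → q P' | ε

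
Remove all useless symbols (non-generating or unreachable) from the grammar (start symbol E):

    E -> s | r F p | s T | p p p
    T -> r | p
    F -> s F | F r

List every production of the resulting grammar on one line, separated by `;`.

Generating nonterminals: {E, T}.
Reachable from E after that: {E, T}.
Removed useless symbols: {F} and every production mentioning them.

E -> s | s T | p p p; T -> r | p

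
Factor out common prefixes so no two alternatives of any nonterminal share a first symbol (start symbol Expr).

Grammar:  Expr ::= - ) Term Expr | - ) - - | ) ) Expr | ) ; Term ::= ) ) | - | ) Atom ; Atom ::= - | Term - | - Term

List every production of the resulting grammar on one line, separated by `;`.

Expr has alternatives sharing prefix '- )': factor to Expr → - ) Expr1 with Expr1 → Term Expr | - -.
Expr has alternatives sharing prefix ')': factor to Expr → ) Expr2 with Expr2 → ) Expr | ε.
Term has alternatives sharing prefix ')': factor to Term → ) Term1 with Term1 → ) | Atom.
Atom has alternatives sharing prefix '-': factor to Atom → - Atom1 with Atom1 → ε | Term.

Expr ::= - ) Expr1 | ) Expr2; Term ::= - | ) Term1; Atom ::= Term - | - Atom1; Expr1 ::= Term Expr | - -; Expr2 ::= ) Expr | ε; Term1 ::= ) | Atom; Atom1 ::= ε | Term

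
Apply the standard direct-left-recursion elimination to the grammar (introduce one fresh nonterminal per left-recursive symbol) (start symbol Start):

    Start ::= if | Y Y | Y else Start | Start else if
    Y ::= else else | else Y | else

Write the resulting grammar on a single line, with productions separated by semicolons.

Left recursion appears on Start.
For Start: α = {else if}, β = {if, Y Y, Y else Start}. Rewrite as Start → β Start1 and Start1 → α Start1 | ε.

Start ::= if Start1 | Y Y Start1 | Y else Start Start1; Y ::= else else | else Y | else; Start1 ::= else if Start1 | ε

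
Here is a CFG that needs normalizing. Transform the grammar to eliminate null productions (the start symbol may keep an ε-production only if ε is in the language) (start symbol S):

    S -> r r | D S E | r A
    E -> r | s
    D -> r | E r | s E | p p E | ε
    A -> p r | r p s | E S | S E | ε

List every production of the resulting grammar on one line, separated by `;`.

Nullable set = {A, D}.
ε ∉ L(G), so no ε-production is kept.
For each production, add variants omitting each subset of nullable occurrences: S → D S E gives D S E | S E. S → r A gives r A | r.

S -> r r | D S E | S E | r A | r; E -> r | s; D -> r | E r | s E | p p E; A -> p r | r p s | E S | S E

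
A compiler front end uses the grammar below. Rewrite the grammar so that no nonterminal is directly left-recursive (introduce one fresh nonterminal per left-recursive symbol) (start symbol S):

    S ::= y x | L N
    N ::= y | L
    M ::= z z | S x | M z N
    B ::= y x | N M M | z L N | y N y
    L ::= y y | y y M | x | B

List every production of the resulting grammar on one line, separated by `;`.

S ::= y x | L N; N ::= y | L; M ::= z z M' | S x M'; B ::= y x | N M M | z L N | y N y; L ::= y y | y y M | x | B; M' ::= z N M' | ε

M is directly left-recursive.
For M: α = {z N}, β = {z z, S x}. Rewrite as M → β M' and M' → α M' | ε.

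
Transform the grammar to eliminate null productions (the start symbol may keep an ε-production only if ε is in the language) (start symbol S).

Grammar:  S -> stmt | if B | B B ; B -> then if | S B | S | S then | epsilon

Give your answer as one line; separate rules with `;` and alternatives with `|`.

The nullable symbols are {B, S}.
ε ∈ L(G) since S is nullable, so keep S → ε.
For each production, add variants omitting each subset of nullable occurrences: S → if B gives if B | if. S → B B gives B B | B. B → S B gives S B | S. B → S then gives S then | then.

S -> stmt | if B | if | B B | B | epsilon; B -> then if | S B | S | S then | then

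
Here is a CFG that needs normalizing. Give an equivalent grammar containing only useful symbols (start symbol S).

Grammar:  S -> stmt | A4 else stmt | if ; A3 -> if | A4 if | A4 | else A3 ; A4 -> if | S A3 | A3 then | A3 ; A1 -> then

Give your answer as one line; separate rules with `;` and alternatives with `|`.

S -> stmt | A4 else stmt | if; A3 -> if | A4 if | A4 | else A3; A4 -> if | S A3 | A3 then | A3

Generating nonterminals: {A1, A3, A4, S}.
Reachable from S after that: {A3, A4, S}.
Removed useless symbols: {A1} and every production mentioning them.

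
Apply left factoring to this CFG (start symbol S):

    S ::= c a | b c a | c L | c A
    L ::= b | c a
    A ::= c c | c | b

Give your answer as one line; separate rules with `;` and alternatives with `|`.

S ::= b c a | c S'; L ::= b | c a; A ::= b | c A'; S' ::= a | L | A; A' ::= c | ε

S has alternatives sharing prefix 'c': factor to S → c S' with S' → a | L | A.
A has alternatives sharing prefix 'c': factor to A → c A' with A' → c | ε.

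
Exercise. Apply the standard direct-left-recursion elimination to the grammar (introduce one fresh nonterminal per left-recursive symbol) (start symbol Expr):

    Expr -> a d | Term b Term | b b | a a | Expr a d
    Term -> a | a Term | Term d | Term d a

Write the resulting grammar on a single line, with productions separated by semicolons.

Directly left-recursive nonterminals: Expr, Term.
For Expr: α = {a d}, β = {a d, Term b Term, b b, a a}. Rewrite as Expr → β Expr1 and Expr1 → α Expr1 | ε.
For Term: α = {d, d a}, β = {a, a Term}. Rewrite as Term → β Term1 and Term1 → α Term1 | ε.

Expr -> a d Expr1 | Term b Term Expr1 | b b Expr1 | a a Expr1; Term -> a Term1 | a Term Term1; Expr1 -> a d Expr1 | ε; Term1 -> d Term1 | d a Term1 | ε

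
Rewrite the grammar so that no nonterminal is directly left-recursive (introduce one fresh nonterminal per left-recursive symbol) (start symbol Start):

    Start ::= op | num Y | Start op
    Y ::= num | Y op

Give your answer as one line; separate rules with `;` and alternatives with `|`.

Start ::= op Start1 | num Y Start1; Y ::= num Y1; Start1 ::= op Start1 | epsilon; Y1 ::= op Y1 | epsilon

Start, Y are directly left-recursive.
For Start: α = {op}, β = {op, num Y}. Rewrite as Start → β Start1 and Start1 → α Start1 | ε.
For Y: α = {op}, β = {num}. Rewrite as Y → β Y1 and Y1 → α Y1 | ε.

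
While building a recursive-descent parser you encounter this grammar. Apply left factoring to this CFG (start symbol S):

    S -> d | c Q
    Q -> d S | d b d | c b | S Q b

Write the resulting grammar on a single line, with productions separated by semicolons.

S -> d | c Q; Q -> c b | S Q b | d Q'; Q' -> S | b d

Q has alternatives sharing prefix 'd': factor to Q → d Q' with Q' → S | b d.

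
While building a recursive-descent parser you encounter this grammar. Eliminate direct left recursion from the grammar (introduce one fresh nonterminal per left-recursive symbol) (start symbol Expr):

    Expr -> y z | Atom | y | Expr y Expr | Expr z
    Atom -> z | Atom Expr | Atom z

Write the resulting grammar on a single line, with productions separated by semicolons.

Expr -> y z Expr1 | Atom Expr1 | y Expr1; Atom -> z Atom1; Expr1 -> y Expr Expr1 | z Expr1 | ε; Atom1 -> Expr Atom1 | z Atom1 | ε

Directly left-recursive nonterminals: Expr, Atom.
For Expr: α = {y Expr, z}, β = {y z, Atom, y}. Rewrite as Expr → β Expr1 and Expr1 → α Expr1 | ε.
For Atom: α = {Expr, z}, β = {z}. Rewrite as Atom → β Atom1 and Atom1 → α Atom1 | ε.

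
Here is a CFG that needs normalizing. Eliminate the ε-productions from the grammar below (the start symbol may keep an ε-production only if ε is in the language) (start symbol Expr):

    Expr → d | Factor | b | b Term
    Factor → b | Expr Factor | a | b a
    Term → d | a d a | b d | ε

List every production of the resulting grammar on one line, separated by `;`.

The nullable symbols are {Term}.
ε ∉ L(G), so no ε-production is kept.

Expr → d | Factor | b | b Term; Factor → b | Expr Factor | a | b a; Term → d | a d a | b d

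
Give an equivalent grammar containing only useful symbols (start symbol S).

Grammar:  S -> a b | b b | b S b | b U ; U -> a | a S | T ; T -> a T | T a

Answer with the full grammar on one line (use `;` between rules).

S -> a b | b b | b S b | b U; U -> a | a S

Generating nonterminals: {S, U}.
Reachable from S after that: {S, U}.
Removed useless symbols: {T} and every production mentioning them.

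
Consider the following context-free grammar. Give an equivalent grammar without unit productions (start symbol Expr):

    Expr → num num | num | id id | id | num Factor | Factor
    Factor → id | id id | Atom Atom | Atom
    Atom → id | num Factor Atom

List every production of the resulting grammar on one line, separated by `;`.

Unit pairs: Expr ⇒* {Atom, Factor}; Factor ⇒* {Atom}.
For every A with A ⇒* B via unit rules, add B's non-unit alternatives to A; then delete every rule of the form X → Y.

Expr → id | num Factor Atom | id id | Atom Atom | num num | num | num Factor; Factor → id | num Factor Atom | id id | Atom Atom; Atom → id | num Factor Atom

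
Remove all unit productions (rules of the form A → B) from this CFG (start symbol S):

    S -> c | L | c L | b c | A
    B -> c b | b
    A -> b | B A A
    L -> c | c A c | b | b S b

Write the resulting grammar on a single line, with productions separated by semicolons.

Unit pairs: S ⇒* {A, L}.
For every A with A ⇒* B via unit rules, add B's non-unit alternatives to A; then delete every rule of the form X → Y.

S -> c | c A c | b | b S b | c L | b c | B A A; B -> c b | b; A -> b | B A A; L -> c | c A c | b | b S b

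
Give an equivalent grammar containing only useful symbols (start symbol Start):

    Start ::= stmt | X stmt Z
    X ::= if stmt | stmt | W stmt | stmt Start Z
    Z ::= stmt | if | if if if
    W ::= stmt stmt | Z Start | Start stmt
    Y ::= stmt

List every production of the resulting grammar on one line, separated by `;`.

Start ::= stmt | X stmt Z; X ::= if stmt | stmt | W stmt | stmt Start Z; Z ::= stmt | if | if if if; W ::= stmt stmt | Z Start | Start stmt

Generating nonterminals: {Start, W, X, Y, Z}.
Reachable from Start after that: {Start, W, X, Z}.
Removed useless symbols: {Y} and every production mentioning them.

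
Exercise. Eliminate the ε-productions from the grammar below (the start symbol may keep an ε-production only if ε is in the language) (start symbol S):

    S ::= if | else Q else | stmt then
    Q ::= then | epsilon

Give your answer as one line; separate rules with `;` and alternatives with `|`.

S ::= if | else Q else | else else | stmt then; Q ::= then

The nullable symbols are {Q}.
ε ∉ L(G), so no ε-production is kept.
Expand every rule over subsets of its nullable positions: S → else Q else gives else Q else | else else.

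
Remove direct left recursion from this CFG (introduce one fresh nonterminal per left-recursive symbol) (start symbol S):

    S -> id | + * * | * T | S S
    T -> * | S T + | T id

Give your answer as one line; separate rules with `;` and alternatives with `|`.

S -> id S' | + * * S' | * T S'; T -> * T' | S T + T'; S' -> S S' | ε; T' -> id T' | ε

Left recursion appears on S, T.
For S: α = {S}, β = {id, + * *, * T}. Rewrite as S → β S' and S' → α S' | ε.
For T: α = {id}, β = {*, S T +}. Rewrite as T → β T' and T' → α T' | ε.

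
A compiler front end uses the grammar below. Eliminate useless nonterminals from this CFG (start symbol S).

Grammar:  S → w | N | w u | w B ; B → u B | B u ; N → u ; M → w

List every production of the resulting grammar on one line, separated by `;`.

Generating nonterminals: {M, N, S}.
Reachable from S after that: {N, S}.
Removed useless symbols: {B, M} and every production mentioning them.

S → w | N | w u; N → u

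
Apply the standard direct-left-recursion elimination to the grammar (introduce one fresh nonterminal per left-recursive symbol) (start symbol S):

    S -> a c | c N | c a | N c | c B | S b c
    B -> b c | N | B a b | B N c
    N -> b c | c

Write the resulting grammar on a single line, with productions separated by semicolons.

Left recursion appears on S, B.
For S: α = {b c}, β = {a c, c N, c a, N c, c B}. Rewrite as S → β S' and S' → α S' | ε.
For B: α = {a b, N c}, β = {b c, N}. Rewrite as B → β B' and B' → α B' | ε.

S -> a c S' | c N S' | c a S' | N c S' | c B S'; B -> b c B' | N B'; N -> b c | c; S' -> b c S' | epsilon; B' -> a b B' | N c B' | epsilon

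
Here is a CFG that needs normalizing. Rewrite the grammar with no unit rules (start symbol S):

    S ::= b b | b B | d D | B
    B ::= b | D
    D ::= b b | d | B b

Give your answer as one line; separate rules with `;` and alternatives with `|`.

S ::= b | b b | d | B b | b B | d D; B ::= b | b b | d | B b; D ::= b b | d | B b

Unit pairs: B ⇒* {D}; S ⇒* {B, D}.
For every A with A ⇒* B via unit rules, add B's non-unit alternatives to A; then delete every rule of the form X → Y.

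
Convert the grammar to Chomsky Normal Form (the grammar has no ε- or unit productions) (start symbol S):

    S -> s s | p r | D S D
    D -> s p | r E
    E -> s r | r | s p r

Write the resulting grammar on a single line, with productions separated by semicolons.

Introduce a nonterminal for each terminal appearing in a rule of length ≥ 2: X1 → s, X2 → p, X3 → r.
Binarize each right-hand side of length ≥ 3 by chaining fresh nonterminals (Y1, Y2, …): affected rules were S → D S D; E → X1 X2 X3.

S -> X1 X1 | X2 X3 | D Y1; D -> X1 X2 | X3 E; E -> X1 X3 | r | X1 Y2; X1 -> s; X2 -> p; X3 -> r; Y1 -> S D; Y2 -> X2 X3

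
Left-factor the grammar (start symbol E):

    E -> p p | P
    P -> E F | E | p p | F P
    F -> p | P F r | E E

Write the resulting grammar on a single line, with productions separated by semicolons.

E -> p p | P; P -> p p | F P | E P'; F -> p | P F r | E E; P' -> F | epsilon

P has alternatives sharing prefix 'E': factor to P → E P' with P' → F | ε.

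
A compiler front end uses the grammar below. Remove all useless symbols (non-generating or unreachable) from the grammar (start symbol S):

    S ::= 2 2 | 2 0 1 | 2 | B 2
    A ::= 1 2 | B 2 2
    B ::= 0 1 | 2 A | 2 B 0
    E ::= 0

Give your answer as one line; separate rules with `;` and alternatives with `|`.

S ::= 2 2 | 2 0 1 | 2 | B 2; A ::= 1 2 | B 2 2; B ::= 0 1 | 2 A | 2 B 0

Generating nonterminals: {A, B, E, S}.
Reachable from S after that: {A, B, S}.
Removed useless symbols: {E} and every production mentioning them.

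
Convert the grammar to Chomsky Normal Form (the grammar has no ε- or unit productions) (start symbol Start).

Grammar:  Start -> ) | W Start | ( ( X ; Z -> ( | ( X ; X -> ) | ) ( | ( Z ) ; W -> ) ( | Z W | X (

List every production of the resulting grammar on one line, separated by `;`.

Start -> ) | W Start | X1 Y1; Z -> ( | X1 X; X -> ) | X2 X1 | X1 Y2; W -> X2 X1 | Z W | X X1; X1 -> (; X2 -> ); Y1 -> X1 X; Y2 -> Z X2

Introduce a nonterminal for each terminal appearing in a rule of length ≥ 2: X1 → (, X2 → ).
Binarize each right-hand side of length ≥ 3 by chaining fresh nonterminals (Y1, Y2, …): affected rules were Start → X1 X1 X; X → X1 Z X2.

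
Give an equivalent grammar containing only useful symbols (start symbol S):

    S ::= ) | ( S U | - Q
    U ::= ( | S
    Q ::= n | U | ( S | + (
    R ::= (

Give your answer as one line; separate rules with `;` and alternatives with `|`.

S ::= ) | ( S U | - Q; U ::= ( | S; Q ::= n | U | ( S | + (

Generating nonterminals: {Q, R, S, U}.
Reachable from S after that: {Q, S, U}.
Removed useless symbols: {R} and every production mentioning them.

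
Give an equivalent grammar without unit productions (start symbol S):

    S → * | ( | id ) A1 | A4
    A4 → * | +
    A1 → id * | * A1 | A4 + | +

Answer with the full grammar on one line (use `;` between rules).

S → * | + | ( | id ) A1; A4 → * | +; A1 → id * | * A1 | A4 + | +

Unit pairs: S ⇒* {A4}.
Replace each nonterminal's rules with the union of the non-unit rules of every nonterminal it unit-derives.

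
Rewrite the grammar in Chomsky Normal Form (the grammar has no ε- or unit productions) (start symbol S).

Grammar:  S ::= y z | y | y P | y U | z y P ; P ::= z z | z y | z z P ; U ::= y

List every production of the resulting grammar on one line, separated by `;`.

S ::= X1 X2 | y | X1 P | X1 U | X2 Y1; P ::= X2 X2 | X2 X1 | X2 Y2; U ::= y; X1 ::= y; X2 ::= z; Y1 ::= X1 P; Y2 ::= X2 P

Introduce a nonterminal for each terminal appearing in a rule of length ≥ 2: X1 → y, X2 → z.
Binarize each right-hand side of length ≥ 3 by chaining fresh nonterminals (Y1, Y2, …): affected rules were S → X2 X1 P; P → X2 X2 P.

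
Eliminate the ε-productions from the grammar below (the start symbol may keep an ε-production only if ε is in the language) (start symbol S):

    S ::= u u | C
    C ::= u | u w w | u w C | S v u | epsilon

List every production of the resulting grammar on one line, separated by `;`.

The nullable symbols are {C, S}.
ε ∈ L(G) since S is nullable, so keep S → ε.
For each production, add variants omitting each subset of nullable occurrences: C → u w C gives u w C | u w. C → S v u gives S v u | v u.

S ::= u u | C | epsilon; C ::= u | u w w | u w C | u w | S v u | v u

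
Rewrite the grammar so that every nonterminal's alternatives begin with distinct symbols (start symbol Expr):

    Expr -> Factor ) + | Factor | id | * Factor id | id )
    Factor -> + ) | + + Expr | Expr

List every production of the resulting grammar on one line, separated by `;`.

Expr has alternatives sharing prefix 'Factor': factor to Expr → Factor Expr1 with Expr1 → ) + | ε.
Expr has alternatives sharing prefix 'id': factor to Expr → id Expr2 with Expr2 → ε | ).
Factor has alternatives sharing prefix '+': factor to Factor → + Factor1 with Factor1 → ) | + Expr.

Expr -> * Factor id | Factor Expr1 | id Expr2; Factor -> Expr | + Factor1; Expr1 -> ) + | ε; Expr2 -> ε | ); Factor1 -> ) | + Expr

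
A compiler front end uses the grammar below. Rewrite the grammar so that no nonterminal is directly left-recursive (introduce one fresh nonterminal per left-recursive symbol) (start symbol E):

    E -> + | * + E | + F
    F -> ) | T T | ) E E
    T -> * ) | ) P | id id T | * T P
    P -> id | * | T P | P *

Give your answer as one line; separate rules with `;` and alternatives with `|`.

Directly left-recursive nonterminal: P.
For P: α = {*}, β = {id, *, T P}. Rewrite as P → β P' and P' → α P' | ε.

E -> + | * + E | + F; F -> ) | T T | ) E E; T -> * ) | ) P | id id T | * T P; P -> id P' | * P' | T P P'; P' -> * P' | ε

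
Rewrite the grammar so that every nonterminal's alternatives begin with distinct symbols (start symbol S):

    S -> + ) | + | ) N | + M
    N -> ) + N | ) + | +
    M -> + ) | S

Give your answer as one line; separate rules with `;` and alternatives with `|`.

S has alternatives sharing prefix '+': factor to S → + S' with S' → ) | ε | M.
N has alternatives sharing prefix ') +': factor to N → ) + N' with N' → N | ε.

S -> ) N | + S'; N -> + | ) + N'; M -> + ) | S; S' -> ) | ε | M; N' -> N | ε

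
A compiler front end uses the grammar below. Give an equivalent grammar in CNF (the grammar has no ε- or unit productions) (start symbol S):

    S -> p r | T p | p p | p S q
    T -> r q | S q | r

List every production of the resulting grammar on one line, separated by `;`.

S -> X1 X2 | T X1 | X1 X1 | X1 Y1; T -> X2 X3 | S X3 | r; X1 -> p; X2 -> r; X3 -> q; Y1 -> S X3

Introduce a nonterminal for each terminal appearing in a rule of length ≥ 2: X1 → p, X2 → r, X3 → q.
Binarize each right-hand side of length ≥ 3 by chaining fresh nonterminals (Y1, Y2, …): affected rules were S → X1 S X3.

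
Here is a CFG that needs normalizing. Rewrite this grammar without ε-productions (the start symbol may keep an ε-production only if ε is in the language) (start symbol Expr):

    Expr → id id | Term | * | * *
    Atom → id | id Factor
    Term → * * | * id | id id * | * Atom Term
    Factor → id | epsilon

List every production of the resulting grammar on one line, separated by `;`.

Nullable nonterminals: {Factor}.
ε ∉ L(G), so no ε-production is kept.

Expr → id id | Term | * | * *; Atom → id | id Factor; Term → * * | * id | id id * | * Atom Term; Factor → id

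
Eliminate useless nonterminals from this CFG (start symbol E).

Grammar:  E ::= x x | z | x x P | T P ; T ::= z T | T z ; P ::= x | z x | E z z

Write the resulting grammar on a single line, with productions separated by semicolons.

E ::= x x | z | x x P; P ::= x | z x | E z z

Generating nonterminals: {E, P}.
Reachable from E after that: {E, P}.
Removed useless symbols: {T} and every production mentioning them.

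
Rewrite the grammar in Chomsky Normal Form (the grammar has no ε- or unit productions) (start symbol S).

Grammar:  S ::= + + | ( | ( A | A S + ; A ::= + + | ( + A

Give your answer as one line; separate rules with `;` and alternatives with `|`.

Introduce a nonterminal for each terminal appearing in a rule of length ≥ 2: X1 → +, X2 → (.
Binarize each right-hand side of length ≥ 3 by chaining fresh nonterminals (Y1, Y2, …): affected rules were S → A S X1; A → X2 X1 A.

S ::= X1 X1 | ( | X2 A | A Y1; A ::= X1 X1 | X2 Y2; X1 ::= +; X2 ::= (; Y1 ::= S X1; Y2 ::= X1 A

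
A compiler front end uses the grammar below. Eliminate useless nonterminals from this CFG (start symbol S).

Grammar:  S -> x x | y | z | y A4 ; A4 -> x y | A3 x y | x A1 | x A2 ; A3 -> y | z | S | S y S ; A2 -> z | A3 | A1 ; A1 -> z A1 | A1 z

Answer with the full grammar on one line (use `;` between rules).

S -> x x | y | z | y A4; A4 -> x y | A3 x y | x A2; A3 -> y | z | S | S y S; A2 -> z | A3

Generating nonterminals: {A2, A3, A4, S}.
Reachable from S after that: {A2, A3, A4, S}.
Removed useless symbols: {A1} and every production mentioning them.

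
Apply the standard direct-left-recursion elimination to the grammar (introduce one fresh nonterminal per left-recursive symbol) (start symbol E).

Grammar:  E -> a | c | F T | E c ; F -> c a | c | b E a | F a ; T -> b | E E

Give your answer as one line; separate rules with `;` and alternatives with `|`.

E -> a E' | c E' | F T E'; F -> c a F' | c F' | b E a F'; T -> b | E E; E' -> c E' | eps; F' -> a F' | eps

E, F are directly left-recursive.
For E: α = {c}, β = {a, c, F T}. Rewrite as E → β E' and E' → α E' | ε.
For F: α = {a}, β = {c a, c, b E a}. Rewrite as F → β F' and F' → α F' | ε.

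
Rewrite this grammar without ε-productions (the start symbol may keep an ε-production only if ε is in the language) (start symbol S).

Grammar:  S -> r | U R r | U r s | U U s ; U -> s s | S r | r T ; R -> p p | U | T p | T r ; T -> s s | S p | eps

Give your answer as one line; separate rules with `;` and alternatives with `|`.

S -> r | U R r | U r s | U U s; U -> s s | S r | r T | r; R -> p p | U | T p | p | T r | r; T -> s s | S p

Nullable set = {T}.
ε ∉ L(G), so no ε-production is kept.
For each production, add variants omitting each subset of nullable occurrences: U → r T gives r T | r. R → T p gives T p | p. R → T r gives T r | r.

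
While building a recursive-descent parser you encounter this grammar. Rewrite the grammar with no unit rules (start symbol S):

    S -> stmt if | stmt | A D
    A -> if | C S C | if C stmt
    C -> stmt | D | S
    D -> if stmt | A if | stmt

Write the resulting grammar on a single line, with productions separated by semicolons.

S -> stmt if | stmt | A D; A -> if | C S C | if C stmt; C -> stmt if | stmt | A D | if stmt | A if; D -> if stmt | A if | stmt

Unit pairs: C ⇒* {D, S}.
For each unit pair (A, B), copy every non-unit production of B to A, then drop all unit productions.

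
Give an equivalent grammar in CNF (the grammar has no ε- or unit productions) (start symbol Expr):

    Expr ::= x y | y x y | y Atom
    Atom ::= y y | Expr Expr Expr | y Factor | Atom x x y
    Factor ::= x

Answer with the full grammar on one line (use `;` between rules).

Introduce a nonterminal for each terminal appearing in a rule of length ≥ 2: X1 → x, X2 → y.
Binarize each right-hand side of length ≥ 3 by chaining fresh nonterminals (Y1, Y2, …): affected rules were Expr → X2 X1 X2; Atom → Expr Expr Expr; Atom → Atom X1 X1 X2.

Expr ::= X1 X2 | X2 Y1 | X2 Atom; Atom ::= X2 X2 | Expr Y2 | X2 Factor | Atom Y3; Factor ::= x; X1 ::= x; X2 ::= y; Y1 ::= X1 X2; Y2 ::= Expr Expr; Y3 ::= X1 Y4; Y4 ::= X1 X2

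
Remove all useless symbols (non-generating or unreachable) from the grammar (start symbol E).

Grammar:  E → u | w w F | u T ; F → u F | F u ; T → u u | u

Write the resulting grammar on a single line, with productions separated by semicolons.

Generating nonterminals: {E, T}.
Reachable from E after that: {E, T}.
Removed useless symbols: {F} and every production mentioning them.

E → u | u T; T → u u | u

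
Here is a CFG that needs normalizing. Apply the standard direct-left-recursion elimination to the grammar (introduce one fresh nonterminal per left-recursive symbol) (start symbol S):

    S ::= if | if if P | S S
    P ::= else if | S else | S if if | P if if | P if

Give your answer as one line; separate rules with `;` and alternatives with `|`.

S, P are directly left-recursive.
For S: α = {S}, β = {if, if if P}. Rewrite as S → β S' and S' → α S' | ε.
For P: α = {if if, if}, β = {else if, S else, S if if}. Rewrite as P → β P' and P' → α P' | ε.

S ::= if S' | if if P S'; P ::= else if P' | S else P' | S if if P'; S' ::= S S' | ε; P' ::= if if P' | if P' | ε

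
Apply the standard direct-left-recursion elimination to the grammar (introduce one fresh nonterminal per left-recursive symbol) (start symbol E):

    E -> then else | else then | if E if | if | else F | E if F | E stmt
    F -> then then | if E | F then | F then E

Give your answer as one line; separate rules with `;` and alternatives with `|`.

E -> then else E' | else then E' | if E if E' | if E' | else F E'; F -> then then F' | if E F'; E' -> if F E' | stmt E' | epsilon; F' -> then F' | then E F' | epsilon

E, F are directly left-recursive.
For E: α = {if F, stmt}, β = {then else, else then, if E if, if, else F}. Rewrite as E → β E' and E' → α E' | ε.
For F: α = {then, then E}, β = {then then, if E}. Rewrite as F → β F' and F' → α F' | ε.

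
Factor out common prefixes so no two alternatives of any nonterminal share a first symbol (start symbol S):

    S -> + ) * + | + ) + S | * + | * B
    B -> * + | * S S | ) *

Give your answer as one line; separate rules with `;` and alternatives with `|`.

S -> + ) S' | * S''; B -> ) * | * B'; S' -> * + | + S; S'' -> + | B; B' -> + | S S

S has alternatives sharing prefix '+ )': factor to S → + ) S' with S' → * + | + S.
S has alternatives sharing prefix '*': factor to S → * S'' with S'' → + | B.
B has alternatives sharing prefix '*': factor to B → * B' with B' → + | S S.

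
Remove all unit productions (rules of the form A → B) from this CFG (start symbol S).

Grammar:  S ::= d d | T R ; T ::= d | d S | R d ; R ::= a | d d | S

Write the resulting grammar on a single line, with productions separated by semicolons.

S ::= d d | T R; T ::= d | d S | R d; R ::= d d | T R | a

Unit pairs: R ⇒* {S}.
For each unit pair (A, B), copy every non-unit production of B to A, then drop all unit productions.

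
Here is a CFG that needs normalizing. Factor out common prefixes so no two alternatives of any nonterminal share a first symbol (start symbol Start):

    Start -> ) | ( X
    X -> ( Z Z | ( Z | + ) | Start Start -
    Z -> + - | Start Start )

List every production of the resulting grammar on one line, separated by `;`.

X has alternatives sharing prefix '( Z': factor to X → ( Z X1 with X1 → Z | ε.

Start -> ) | ( X; X -> + ) | Start Start - | ( Z X1; Z -> + - | Start Start ); X1 -> Z | ε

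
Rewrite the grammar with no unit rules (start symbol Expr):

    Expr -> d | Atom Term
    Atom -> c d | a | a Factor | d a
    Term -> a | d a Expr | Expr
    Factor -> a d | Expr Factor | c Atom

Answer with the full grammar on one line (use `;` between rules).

Expr -> d | Atom Term; Atom -> c d | a | a Factor | d a; Term -> a | d a Expr | d | Atom Term; Factor -> a d | Expr Factor | c Atom

Unit pairs: Term ⇒* {Expr}.
For each unit pair (A, B), copy every non-unit production of B to A, then drop all unit productions.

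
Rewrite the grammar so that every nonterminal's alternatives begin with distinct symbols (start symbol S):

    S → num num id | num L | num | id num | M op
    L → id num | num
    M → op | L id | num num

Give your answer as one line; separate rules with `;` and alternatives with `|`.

S → id num | M op | num S'; L → id num | num; M → op | L id | num num; S' → num id | L | ε

S has alternatives sharing prefix 'num': factor to S → num S' with S' → num id | L | ε.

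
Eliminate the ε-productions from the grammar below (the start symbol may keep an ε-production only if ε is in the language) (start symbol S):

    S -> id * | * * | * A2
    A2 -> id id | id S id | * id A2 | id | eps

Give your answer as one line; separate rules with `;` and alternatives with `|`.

Nullable nonterminals: {A2}.
ε ∉ L(G), so no ε-production is kept.
For each production, add variants omitting each subset of nullable occurrences: S → * A2 gives * A2 | *. A2 → * id A2 gives * id A2 | * id.

S -> id * | * * | * A2 | *; A2 -> id id | id S id | * id A2 | * id | id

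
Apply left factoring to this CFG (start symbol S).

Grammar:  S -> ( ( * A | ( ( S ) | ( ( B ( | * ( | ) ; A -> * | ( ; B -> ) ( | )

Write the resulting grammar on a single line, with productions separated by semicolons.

S -> * ( | ) | ( ( S'; A -> * | (; B -> ) B'; S' -> * A | S ) | B (; B' -> ( | ε

S has alternatives sharing prefix '( (': factor to S → ( ( S' with S' → * A | S ) | B (.
B has alternatives sharing prefix ')': factor to B → ) B' with B' → ( | ε.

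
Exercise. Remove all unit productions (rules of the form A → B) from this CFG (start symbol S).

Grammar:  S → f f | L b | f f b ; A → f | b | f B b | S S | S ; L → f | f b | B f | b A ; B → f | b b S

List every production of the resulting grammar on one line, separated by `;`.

Unit pairs: A ⇒* {S}.
For every A with A ⇒* B via unit rules, add B's non-unit alternatives to A; then delete every rule of the form X → Y.

S → f f | L b | f f b; A → f f | L b | f f b | f | b | f B b | S S; L → f | f b | B f | b A; B → f | b b S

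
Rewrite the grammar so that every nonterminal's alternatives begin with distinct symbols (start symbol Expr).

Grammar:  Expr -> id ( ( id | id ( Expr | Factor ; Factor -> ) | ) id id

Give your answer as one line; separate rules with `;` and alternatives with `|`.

Expr has alternatives sharing prefix 'id (': factor to Expr → id ( Expr1 with Expr1 → ( id | Expr.
Factor has alternatives sharing prefix ')': factor to Factor → ) Factor1 with Factor1 → ε | id id.

Expr -> Factor | id ( Expr1; Factor -> ) Factor1; Expr1 -> ( id | Expr; Factor1 -> ε | id id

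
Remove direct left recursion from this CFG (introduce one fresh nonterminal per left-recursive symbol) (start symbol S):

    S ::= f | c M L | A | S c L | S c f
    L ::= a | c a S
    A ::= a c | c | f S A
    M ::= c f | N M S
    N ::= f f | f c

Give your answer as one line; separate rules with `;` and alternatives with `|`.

S ::= f S' | c M L S' | A S'; L ::= a | c a S; A ::= a c | c | f S A; M ::= c f | N M S; N ::= f f | f c; S' ::= c L S' | c f S' | ε

S is directly left-recursive.
For S: α = {c L, c f}, β = {f, c M L, A}. Rewrite as S → β S' and S' → α S' | ε.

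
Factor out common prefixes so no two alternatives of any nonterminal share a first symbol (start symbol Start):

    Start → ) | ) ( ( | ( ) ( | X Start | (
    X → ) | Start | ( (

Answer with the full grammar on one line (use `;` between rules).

Start → X Start | ) Start1 | ( Start2; X → ) | Start | ( (; Start1 → ε | ( (; Start2 → ) ( | ε

Start has alternatives sharing prefix ')': factor to Start → ) Start1 with Start1 → ε | ( (.
Start has alternatives sharing prefix '(': factor to Start → ( Start2 with Start2 → ) ( | ε.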